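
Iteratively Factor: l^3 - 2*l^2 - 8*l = (l - 4)*(l^2 + 2*l) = (l - 4)*(l + 2)*(l)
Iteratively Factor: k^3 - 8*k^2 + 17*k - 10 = (k - 1)*(k^2 - 7*k + 10) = (k - 2)*(k - 1)*(k - 5)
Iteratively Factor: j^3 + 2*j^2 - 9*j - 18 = (j + 2)*(j^2 - 9) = (j + 2)*(j + 3)*(j - 3)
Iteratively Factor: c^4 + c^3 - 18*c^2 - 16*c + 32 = (c + 4)*(c^3 - 3*c^2 - 6*c + 8) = (c + 2)*(c + 4)*(c^2 - 5*c + 4) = (c - 1)*(c + 2)*(c + 4)*(c - 4)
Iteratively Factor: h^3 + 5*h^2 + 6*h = (h + 3)*(h^2 + 2*h) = (h + 2)*(h + 3)*(h)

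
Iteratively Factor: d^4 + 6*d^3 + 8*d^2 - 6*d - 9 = (d + 1)*(d^3 + 5*d^2 + 3*d - 9) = (d - 1)*(d + 1)*(d^2 + 6*d + 9) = (d - 1)*(d + 1)*(d + 3)*(d + 3)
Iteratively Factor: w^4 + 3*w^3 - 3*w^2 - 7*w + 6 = (w + 2)*(w^3 + w^2 - 5*w + 3) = (w - 1)*(w + 2)*(w^2 + 2*w - 3) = (w - 1)^2*(w + 2)*(w + 3)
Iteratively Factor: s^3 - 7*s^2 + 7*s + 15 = (s - 5)*(s^2 - 2*s - 3) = (s - 5)*(s - 3)*(s + 1)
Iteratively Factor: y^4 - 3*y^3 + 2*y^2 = (y)*(y^3 - 3*y^2 + 2*y) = y^2*(y^2 - 3*y + 2) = y^2*(y - 2)*(y - 1)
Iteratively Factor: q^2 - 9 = (q - 3)*(q + 3)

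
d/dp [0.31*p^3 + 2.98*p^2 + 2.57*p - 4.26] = 0.93*p^2 + 5.96*p + 2.57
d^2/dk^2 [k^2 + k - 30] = 2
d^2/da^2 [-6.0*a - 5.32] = 0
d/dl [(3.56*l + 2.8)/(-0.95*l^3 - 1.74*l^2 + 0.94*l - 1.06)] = (6.764*l^3 + 14.1744*l^2 + 9.744*l - 6.4056)/(0.9025*l^6 + 3.306*l^5 + 1.2416*l^4 - 1.2572*l^3 + 4.5724*l^2 - 1.9928*l + 1.1236)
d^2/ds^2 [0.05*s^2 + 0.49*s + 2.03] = 0.100000000000000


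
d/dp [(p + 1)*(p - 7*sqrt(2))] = 2*p - 7*sqrt(2) + 1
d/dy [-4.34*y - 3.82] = -4.34000000000000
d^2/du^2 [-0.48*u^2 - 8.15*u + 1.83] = -0.960000000000000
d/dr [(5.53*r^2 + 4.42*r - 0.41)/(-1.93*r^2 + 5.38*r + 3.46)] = (38.282*r^2 + 36.685*r + 17.499)/(3.7249*r^4 - 20.7668*r^3 + 15.5888*r^2 + 37.2296*r + 11.9716)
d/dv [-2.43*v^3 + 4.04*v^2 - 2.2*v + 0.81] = -7.29*v^2 + 8.08*v - 2.2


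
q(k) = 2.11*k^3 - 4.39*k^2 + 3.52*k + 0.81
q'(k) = 6.33*k^2 - 8.78*k + 3.52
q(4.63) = 132.42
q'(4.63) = 98.56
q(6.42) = 400.79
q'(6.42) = 208.05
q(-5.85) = -592.44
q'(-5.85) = 271.51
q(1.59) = 3.79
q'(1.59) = 5.56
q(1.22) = 2.40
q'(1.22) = 2.23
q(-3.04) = -109.74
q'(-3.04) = 88.71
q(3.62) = 56.12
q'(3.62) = 54.69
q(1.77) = 4.99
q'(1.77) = 7.81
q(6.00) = 319.65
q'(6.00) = 178.72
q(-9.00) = -1924.65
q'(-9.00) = 595.27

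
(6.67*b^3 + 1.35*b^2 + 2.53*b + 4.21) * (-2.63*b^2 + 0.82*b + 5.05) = -17.5421*b^5 + 1.9189*b^4 + 28.1366*b^3 - 2.1802*b^2 + 16.2287*b + 21.2605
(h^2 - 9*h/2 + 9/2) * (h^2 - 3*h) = h^4 - 15*h^3/2 + 18*h^2 - 27*h/2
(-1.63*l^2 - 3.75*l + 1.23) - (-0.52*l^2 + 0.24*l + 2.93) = -1.11*l^2 - 3.99*l - 1.7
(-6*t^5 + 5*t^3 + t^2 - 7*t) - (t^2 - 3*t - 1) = -6*t^5 + 5*t^3 - 4*t + 1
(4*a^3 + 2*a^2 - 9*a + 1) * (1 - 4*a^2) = -16*a^5 - 8*a^4 + 40*a^3 - 2*a^2 - 9*a + 1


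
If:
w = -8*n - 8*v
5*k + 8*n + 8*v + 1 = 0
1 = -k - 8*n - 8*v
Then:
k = 0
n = -v - 1/8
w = 1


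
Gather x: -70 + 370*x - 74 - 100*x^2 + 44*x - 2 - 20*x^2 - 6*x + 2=-120*x^2 + 408*x - 144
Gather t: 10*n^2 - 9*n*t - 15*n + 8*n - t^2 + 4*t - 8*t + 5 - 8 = 10*n^2 - 7*n - t^2 + t*(-9*n - 4) - 3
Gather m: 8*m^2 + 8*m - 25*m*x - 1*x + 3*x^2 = 8*m^2 + m*(8 - 25*x) + 3*x^2 - x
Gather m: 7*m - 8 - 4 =7*m - 12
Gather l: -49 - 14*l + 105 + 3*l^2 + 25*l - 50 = 3*l^2 + 11*l + 6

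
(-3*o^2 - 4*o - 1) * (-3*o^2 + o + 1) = 9*o^4 + 9*o^3 - 4*o^2 - 5*o - 1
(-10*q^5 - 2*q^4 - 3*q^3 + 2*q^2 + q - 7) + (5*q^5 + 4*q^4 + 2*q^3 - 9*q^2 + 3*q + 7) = -5*q^5 + 2*q^4 - q^3 - 7*q^2 + 4*q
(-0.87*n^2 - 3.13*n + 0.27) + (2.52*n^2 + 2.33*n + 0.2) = 1.65*n^2 - 0.8*n + 0.47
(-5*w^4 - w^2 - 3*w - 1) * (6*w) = -30*w^5 - 6*w^3 - 18*w^2 - 6*w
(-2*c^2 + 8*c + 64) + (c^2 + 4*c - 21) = -c^2 + 12*c + 43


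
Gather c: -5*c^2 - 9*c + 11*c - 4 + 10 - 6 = -5*c^2 + 2*c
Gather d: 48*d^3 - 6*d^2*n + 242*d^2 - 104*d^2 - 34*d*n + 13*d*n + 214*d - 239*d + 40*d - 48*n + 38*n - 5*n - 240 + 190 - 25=48*d^3 + d^2*(138 - 6*n) + d*(15 - 21*n) - 15*n - 75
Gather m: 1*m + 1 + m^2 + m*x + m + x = m^2 + m*(x + 2) + x + 1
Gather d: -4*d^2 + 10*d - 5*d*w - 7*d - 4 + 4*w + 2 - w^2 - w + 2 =-4*d^2 + d*(3 - 5*w) - w^2 + 3*w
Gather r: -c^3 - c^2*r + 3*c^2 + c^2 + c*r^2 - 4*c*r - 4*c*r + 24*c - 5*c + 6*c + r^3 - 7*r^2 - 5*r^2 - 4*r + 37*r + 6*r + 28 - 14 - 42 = -c^3 + 4*c^2 + 25*c + r^3 + r^2*(c - 12) + r*(-c^2 - 8*c + 39) - 28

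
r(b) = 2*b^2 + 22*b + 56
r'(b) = 4*b + 22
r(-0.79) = 39.87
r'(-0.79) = 18.84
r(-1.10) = 34.22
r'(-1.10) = 17.60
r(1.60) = 96.32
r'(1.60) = 28.40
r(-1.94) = 20.85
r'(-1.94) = 14.24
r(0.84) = 75.89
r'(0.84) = 25.36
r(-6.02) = -3.96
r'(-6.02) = -2.08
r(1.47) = 92.66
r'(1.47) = 27.88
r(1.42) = 91.27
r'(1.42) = 27.68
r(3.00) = 140.00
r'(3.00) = 34.00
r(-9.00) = 20.00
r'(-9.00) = -14.00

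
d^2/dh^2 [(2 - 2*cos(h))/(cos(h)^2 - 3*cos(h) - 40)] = 2*(-9*sin(h)^4*cos(h) + sin(h)^4 - 285*sin(h)^2 - 6587*cos(h)/4 - 255*cos(3*h)/4 + cos(5*h)/2 - 54)/(sin(h)^2 + 3*cos(h) + 39)^3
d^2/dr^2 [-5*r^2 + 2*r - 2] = -10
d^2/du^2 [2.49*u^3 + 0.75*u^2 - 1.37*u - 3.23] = 14.94*u + 1.5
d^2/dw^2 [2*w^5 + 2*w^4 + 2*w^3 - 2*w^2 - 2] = 40*w^3 + 24*w^2 + 12*w - 4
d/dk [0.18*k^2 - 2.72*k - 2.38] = 0.36*k - 2.72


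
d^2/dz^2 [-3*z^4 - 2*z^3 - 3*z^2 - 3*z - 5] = -36*z^2 - 12*z - 6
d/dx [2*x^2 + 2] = 4*x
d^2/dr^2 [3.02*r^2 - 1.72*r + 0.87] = 6.04000000000000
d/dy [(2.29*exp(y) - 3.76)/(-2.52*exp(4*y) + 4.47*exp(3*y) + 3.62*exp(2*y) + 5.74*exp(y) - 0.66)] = (17.3124*exp(4*y) - 58.3734*exp(3*y) + 42.1318*exp(2*y) + 27.2224*exp(y) + 20.071)*exp(y)/(6.3504*exp(8*y) - 22.5288*exp(7*y) + 1.7361*exp(6*y) + 3.4332*exp(5*y) + 67.7464*exp(4*y) + 35.6572*exp(3*y) + 28.1692*exp(2*y) - 7.5768*exp(y) + 0.4356)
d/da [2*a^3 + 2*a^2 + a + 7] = 6*a^2 + 4*a + 1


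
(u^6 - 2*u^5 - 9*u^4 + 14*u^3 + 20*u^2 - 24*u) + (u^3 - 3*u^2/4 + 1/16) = u^6 - 2*u^5 - 9*u^4 + 15*u^3 + 77*u^2/4 - 24*u + 1/16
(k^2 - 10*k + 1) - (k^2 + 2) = -10*k - 1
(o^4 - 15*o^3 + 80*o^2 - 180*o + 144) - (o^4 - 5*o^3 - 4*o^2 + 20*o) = -10*o^3 + 84*o^2 - 200*o + 144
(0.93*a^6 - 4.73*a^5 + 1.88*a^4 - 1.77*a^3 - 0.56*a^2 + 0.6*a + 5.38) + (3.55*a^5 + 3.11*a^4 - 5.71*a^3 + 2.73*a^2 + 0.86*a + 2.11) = 0.93*a^6 - 1.18*a^5 + 4.99*a^4 - 7.48*a^3 + 2.17*a^2 + 1.46*a + 7.49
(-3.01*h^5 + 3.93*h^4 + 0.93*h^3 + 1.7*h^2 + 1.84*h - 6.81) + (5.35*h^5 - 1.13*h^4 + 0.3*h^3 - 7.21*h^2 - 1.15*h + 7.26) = 2.34*h^5 + 2.8*h^4 + 1.23*h^3 - 5.51*h^2 + 0.69*h + 0.45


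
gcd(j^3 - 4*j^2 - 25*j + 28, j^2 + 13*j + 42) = 1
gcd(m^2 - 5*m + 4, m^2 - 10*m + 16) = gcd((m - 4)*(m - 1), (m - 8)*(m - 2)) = 1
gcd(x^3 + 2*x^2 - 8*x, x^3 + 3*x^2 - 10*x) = x^2 - 2*x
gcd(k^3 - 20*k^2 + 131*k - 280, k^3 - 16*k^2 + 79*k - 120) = k^2 - 13*k + 40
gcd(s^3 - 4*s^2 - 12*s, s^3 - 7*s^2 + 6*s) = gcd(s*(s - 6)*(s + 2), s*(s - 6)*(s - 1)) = s^2 - 6*s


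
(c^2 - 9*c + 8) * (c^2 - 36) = c^4 - 9*c^3 - 28*c^2 + 324*c - 288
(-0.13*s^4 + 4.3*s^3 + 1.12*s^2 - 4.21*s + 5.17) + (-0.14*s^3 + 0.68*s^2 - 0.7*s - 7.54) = -0.13*s^4 + 4.16*s^3 + 1.8*s^2 - 4.91*s - 2.37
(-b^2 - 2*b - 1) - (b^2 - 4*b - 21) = -2*b^2 + 2*b + 20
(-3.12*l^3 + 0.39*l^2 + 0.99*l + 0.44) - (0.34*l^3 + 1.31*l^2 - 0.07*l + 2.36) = -3.46*l^3 - 0.92*l^2 + 1.06*l - 1.92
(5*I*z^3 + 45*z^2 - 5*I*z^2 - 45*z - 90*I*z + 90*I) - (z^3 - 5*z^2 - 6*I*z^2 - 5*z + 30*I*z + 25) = -z^3 + 5*I*z^3 + 50*z^2 + I*z^2 - 40*z - 120*I*z - 25 + 90*I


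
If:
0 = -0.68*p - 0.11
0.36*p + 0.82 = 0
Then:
No Solution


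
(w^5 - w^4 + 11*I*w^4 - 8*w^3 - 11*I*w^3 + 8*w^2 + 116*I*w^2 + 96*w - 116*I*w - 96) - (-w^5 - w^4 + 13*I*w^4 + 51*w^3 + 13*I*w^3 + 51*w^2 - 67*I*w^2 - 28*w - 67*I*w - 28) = 2*w^5 - 2*I*w^4 - 59*w^3 - 24*I*w^3 - 43*w^2 + 183*I*w^2 + 124*w - 49*I*w - 68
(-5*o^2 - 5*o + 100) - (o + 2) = -5*o^2 - 6*o + 98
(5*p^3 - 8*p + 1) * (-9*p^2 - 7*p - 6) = -45*p^5 - 35*p^4 + 42*p^3 + 47*p^2 + 41*p - 6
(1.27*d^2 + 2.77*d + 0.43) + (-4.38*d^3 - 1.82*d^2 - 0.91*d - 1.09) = -4.38*d^3 - 0.55*d^2 + 1.86*d - 0.66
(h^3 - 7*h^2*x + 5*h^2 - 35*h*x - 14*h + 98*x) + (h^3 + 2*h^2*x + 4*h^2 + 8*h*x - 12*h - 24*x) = 2*h^3 - 5*h^2*x + 9*h^2 - 27*h*x - 26*h + 74*x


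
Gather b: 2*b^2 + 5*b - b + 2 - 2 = 2*b^2 + 4*b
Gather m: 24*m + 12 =24*m + 12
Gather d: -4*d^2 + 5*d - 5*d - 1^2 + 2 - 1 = -4*d^2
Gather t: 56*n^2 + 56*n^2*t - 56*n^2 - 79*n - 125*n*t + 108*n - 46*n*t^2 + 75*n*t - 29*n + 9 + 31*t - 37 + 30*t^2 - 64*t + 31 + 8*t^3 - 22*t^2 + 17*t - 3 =8*t^3 + t^2*(8 - 46*n) + t*(56*n^2 - 50*n - 16)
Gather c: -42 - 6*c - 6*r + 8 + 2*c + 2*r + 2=-4*c - 4*r - 32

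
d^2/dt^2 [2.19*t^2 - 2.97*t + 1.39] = 4.38000000000000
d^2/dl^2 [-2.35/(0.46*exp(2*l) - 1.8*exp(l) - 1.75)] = (2.35*(0.92*exp(l) - 1.8)*(1.84*exp(l) - 3.6)*exp(l) + (4.324*exp(l) - 4.23)*(-0.46*exp(2*l) + 1.8*exp(l) + 1.75))*exp(l)/(-0.46*exp(2*l) + 1.8*exp(l) + 1.75)^3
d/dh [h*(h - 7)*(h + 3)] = 3*h^2 - 8*h - 21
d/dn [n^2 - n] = 2*n - 1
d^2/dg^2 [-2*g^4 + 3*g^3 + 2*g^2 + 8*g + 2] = -24*g^2 + 18*g + 4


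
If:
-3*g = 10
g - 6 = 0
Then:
No Solution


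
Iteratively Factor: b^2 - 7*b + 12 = (b - 3)*(b - 4)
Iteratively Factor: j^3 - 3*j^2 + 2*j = (j - 2)*(j^2 - j) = (j - 2)*(j - 1)*(j)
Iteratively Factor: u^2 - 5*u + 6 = (u - 2)*(u - 3)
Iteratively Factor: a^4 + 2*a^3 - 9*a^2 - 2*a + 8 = (a + 1)*(a^3 + a^2 - 10*a + 8) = (a + 1)*(a + 4)*(a^2 - 3*a + 2) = (a - 2)*(a + 1)*(a + 4)*(a - 1)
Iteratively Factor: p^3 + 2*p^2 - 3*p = (p)*(p^2 + 2*p - 3) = p*(p + 3)*(p - 1)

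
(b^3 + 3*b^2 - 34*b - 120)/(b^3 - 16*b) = (b^2 - b - 30)/(b*(b - 4))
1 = 1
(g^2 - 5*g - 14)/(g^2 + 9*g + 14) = (g - 7)/(g + 7)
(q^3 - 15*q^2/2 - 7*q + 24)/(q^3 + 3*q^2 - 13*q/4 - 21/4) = 2*(q^2 - 6*q - 16)/(2*q^2 + 9*q + 7)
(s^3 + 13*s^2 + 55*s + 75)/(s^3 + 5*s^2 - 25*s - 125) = (s + 3)/(s - 5)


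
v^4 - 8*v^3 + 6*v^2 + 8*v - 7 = (v - 7)*(v - 1)^2*(v + 1)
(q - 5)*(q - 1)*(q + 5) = q^3 - q^2 - 25*q + 25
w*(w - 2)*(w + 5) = w^3 + 3*w^2 - 10*w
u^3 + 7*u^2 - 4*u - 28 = (u - 2)*(u + 2)*(u + 7)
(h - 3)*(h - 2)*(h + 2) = h^3 - 3*h^2 - 4*h + 12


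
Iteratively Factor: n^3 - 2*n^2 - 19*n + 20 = (n - 1)*(n^2 - n - 20) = (n - 1)*(n + 4)*(n - 5)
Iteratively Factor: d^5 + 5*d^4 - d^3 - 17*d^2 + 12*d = (d)*(d^4 + 5*d^3 - d^2 - 17*d + 12) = d*(d - 1)*(d^3 + 6*d^2 + 5*d - 12) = d*(d - 1)*(d + 4)*(d^2 + 2*d - 3) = d*(d - 1)*(d + 3)*(d + 4)*(d - 1)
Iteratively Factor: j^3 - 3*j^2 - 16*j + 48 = (j + 4)*(j^2 - 7*j + 12) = (j - 3)*(j + 4)*(j - 4)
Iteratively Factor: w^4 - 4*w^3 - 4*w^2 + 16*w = (w - 4)*(w^3 - 4*w) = (w - 4)*(w + 2)*(w^2 - 2*w) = w*(w - 4)*(w + 2)*(w - 2)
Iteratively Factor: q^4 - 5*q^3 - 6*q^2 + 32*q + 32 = (q - 4)*(q^3 - q^2 - 10*q - 8) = (q - 4)^2*(q^2 + 3*q + 2) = (q - 4)^2*(q + 1)*(q + 2)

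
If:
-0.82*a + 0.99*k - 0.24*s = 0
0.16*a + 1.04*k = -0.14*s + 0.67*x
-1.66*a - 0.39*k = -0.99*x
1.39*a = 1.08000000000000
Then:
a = 0.78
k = 0.83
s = 0.76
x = 1.63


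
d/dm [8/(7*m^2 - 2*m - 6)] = 16*(1 - 7*m)/(-7*m^2 + 2*m + 6)^2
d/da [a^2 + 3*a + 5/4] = 2*a + 3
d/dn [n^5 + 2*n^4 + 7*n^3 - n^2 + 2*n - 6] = 5*n^4 + 8*n^3 + 21*n^2 - 2*n + 2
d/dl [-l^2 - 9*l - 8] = -2*l - 9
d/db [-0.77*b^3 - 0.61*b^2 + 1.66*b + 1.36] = -2.31*b^2 - 1.22*b + 1.66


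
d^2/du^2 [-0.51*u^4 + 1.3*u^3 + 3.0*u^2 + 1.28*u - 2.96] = -6.12*u^2 + 7.8*u + 6.0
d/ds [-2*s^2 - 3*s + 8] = -4*s - 3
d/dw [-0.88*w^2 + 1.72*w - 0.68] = 1.72 - 1.76*w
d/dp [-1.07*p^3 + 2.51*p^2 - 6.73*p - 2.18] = -3.21*p^2 + 5.02*p - 6.73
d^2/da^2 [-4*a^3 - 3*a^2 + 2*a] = -24*a - 6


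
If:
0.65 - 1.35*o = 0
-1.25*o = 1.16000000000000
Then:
No Solution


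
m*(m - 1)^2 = m^3 - 2*m^2 + m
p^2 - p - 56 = (p - 8)*(p + 7)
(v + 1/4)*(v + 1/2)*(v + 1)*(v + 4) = v^4 + 23*v^3/4 + 63*v^2/8 + 29*v/8 + 1/2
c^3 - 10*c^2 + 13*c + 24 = (c - 8)*(c - 3)*(c + 1)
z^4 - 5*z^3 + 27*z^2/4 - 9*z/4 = z*(z - 3)*(z - 3/2)*(z - 1/2)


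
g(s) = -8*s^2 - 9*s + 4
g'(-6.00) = 87.00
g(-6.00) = -230.00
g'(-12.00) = 183.00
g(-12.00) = -1040.00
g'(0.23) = -12.68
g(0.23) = 1.51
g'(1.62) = -34.92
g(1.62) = -31.58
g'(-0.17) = -6.28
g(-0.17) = 5.30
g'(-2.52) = 31.32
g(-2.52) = -24.12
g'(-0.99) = 6.84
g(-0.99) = 5.07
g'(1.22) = -28.52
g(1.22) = -18.89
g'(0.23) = -12.68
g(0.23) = 1.51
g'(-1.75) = 19.00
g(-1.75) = -4.75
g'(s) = -16*s - 9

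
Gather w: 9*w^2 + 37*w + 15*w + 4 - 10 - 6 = 9*w^2 + 52*w - 12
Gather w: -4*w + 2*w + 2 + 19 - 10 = 11 - 2*w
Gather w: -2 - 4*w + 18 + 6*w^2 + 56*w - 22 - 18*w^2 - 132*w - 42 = -12*w^2 - 80*w - 48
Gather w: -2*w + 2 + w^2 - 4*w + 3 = w^2 - 6*w + 5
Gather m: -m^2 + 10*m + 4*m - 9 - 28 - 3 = -m^2 + 14*m - 40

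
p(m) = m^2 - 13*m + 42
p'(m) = 2*m - 13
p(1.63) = 23.47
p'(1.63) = -9.74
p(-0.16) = 44.11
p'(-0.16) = -13.32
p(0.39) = 37.08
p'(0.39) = -12.22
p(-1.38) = 61.84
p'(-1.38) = -15.76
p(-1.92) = 70.65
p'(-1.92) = -16.84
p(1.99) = 20.09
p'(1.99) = -9.02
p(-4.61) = 123.18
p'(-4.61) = -22.22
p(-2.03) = 72.51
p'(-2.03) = -17.06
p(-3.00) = 90.00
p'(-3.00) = -19.00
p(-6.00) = 156.00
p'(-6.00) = -25.00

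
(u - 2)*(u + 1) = u^2 - u - 2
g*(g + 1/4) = g^2 + g/4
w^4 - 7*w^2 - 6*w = w*(w - 3)*(w + 1)*(w + 2)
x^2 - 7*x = x*(x - 7)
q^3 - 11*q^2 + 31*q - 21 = (q - 7)*(q - 3)*(q - 1)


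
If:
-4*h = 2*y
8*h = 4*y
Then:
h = 0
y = 0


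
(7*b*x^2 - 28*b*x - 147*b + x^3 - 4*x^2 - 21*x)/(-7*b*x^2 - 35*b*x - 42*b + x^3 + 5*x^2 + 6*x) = (7*b*x - 49*b + x^2 - 7*x)/(-7*b*x - 14*b + x^2 + 2*x)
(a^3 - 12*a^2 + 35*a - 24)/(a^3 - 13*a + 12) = (a - 8)/(a + 4)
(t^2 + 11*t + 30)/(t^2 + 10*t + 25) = (t + 6)/(t + 5)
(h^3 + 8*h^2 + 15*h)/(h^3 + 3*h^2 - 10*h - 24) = h*(h^2 + 8*h + 15)/(h^3 + 3*h^2 - 10*h - 24)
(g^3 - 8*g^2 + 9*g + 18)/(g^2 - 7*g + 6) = (g^2 - 2*g - 3)/(g - 1)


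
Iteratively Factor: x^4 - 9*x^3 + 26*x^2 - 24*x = (x)*(x^3 - 9*x^2 + 26*x - 24) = x*(x - 2)*(x^2 - 7*x + 12) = x*(x - 3)*(x - 2)*(x - 4)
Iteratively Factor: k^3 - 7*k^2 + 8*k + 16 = (k + 1)*(k^2 - 8*k + 16) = (k - 4)*(k + 1)*(k - 4)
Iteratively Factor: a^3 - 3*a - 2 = (a + 1)*(a^2 - a - 2) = (a + 1)^2*(a - 2)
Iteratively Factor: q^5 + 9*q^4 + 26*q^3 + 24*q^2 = (q + 4)*(q^4 + 5*q^3 + 6*q^2) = (q + 3)*(q + 4)*(q^3 + 2*q^2) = (q + 2)*(q + 3)*(q + 4)*(q^2) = q*(q + 2)*(q + 3)*(q + 4)*(q)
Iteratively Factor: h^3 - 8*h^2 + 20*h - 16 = (h - 2)*(h^2 - 6*h + 8) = (h - 4)*(h - 2)*(h - 2)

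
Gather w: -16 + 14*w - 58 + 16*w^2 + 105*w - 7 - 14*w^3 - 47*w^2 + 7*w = -14*w^3 - 31*w^2 + 126*w - 81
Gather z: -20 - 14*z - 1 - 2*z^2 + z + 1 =-2*z^2 - 13*z - 20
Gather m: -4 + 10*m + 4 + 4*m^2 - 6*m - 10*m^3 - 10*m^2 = -10*m^3 - 6*m^2 + 4*m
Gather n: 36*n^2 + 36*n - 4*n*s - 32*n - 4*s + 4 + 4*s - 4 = 36*n^2 + n*(4 - 4*s)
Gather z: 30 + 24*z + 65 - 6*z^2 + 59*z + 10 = -6*z^2 + 83*z + 105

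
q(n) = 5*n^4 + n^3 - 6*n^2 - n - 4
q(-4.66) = 2127.01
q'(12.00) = 34847.00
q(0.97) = -5.28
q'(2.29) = 227.43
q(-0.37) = -4.41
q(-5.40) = 3920.50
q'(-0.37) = 2.84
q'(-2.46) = -251.06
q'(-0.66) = 2.48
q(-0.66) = -5.29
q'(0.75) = 0.12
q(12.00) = 104528.00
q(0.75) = -6.12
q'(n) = 20*n^3 + 3*n^2 - 12*n - 1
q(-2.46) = 130.37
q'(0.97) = 8.44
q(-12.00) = 101096.00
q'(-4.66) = -1903.83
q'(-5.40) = -2998.00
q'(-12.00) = -33985.00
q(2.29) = 111.76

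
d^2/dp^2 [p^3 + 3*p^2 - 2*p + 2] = 6*p + 6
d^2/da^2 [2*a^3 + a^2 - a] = 12*a + 2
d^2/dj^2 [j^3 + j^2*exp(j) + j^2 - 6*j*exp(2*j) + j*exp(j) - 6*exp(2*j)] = j^2*exp(j) - 24*j*exp(2*j) + 5*j*exp(j) + 6*j - 48*exp(2*j) + 4*exp(j) + 2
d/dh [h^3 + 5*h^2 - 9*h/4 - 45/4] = 3*h^2 + 10*h - 9/4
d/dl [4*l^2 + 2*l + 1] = 8*l + 2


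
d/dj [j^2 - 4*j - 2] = 2*j - 4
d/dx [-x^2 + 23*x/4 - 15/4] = 23/4 - 2*x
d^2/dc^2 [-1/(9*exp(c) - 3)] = (-3*exp(c) - 1)*exp(c)/(3*exp(c) - 1)^3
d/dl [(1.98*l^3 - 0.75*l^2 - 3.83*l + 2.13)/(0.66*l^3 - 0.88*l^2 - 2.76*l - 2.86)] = (-1.2474*l^4 - 5.874*l^3 - 22.5062*l^2 + 8.0388*l + 16.8326)/(0.4356*l^6 - 1.1616*l^5 - 2.8688*l^4 + 1.0824*l^3 + 12.6512*l^2 + 15.7872*l + 8.1796)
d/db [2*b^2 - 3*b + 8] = 4*b - 3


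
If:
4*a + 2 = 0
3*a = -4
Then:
No Solution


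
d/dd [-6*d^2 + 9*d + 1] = 9 - 12*d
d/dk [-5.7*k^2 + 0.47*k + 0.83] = 0.47 - 11.4*k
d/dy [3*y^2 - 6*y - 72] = 6*y - 6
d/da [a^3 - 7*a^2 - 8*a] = 3*a^2 - 14*a - 8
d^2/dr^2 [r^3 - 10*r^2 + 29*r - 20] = 6*r - 20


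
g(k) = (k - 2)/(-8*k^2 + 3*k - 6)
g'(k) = (k - 2)*(16*k - 3)/(-8*k^2 + 3*k - 6)^2 + 1/(-8*k^2 + 3*k - 6)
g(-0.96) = 0.18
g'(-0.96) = 0.14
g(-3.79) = 0.04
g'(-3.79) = 0.01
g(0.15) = 0.32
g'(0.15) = -0.14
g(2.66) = -0.01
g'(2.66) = -0.01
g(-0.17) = 0.32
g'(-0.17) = 0.12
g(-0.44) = 0.28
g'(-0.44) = 0.20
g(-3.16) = 0.05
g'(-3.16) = 0.02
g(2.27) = -0.01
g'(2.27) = -0.02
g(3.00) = -0.01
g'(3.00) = -0.00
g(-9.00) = 0.02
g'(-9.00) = 0.00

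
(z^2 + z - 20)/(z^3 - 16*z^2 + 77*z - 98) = (z^2 + z - 20)/(z^3 - 16*z^2 + 77*z - 98)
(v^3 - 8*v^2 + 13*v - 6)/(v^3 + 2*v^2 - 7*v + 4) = (v - 6)/(v + 4)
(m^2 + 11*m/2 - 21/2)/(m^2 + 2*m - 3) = (2*m^2 + 11*m - 21)/(2*(m^2 + 2*m - 3))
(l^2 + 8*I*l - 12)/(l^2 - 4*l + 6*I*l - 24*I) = (l + 2*I)/(l - 4)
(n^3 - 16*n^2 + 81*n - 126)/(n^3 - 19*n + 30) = (n^2 - 13*n + 42)/(n^2 + 3*n - 10)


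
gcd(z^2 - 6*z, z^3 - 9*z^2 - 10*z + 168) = z - 6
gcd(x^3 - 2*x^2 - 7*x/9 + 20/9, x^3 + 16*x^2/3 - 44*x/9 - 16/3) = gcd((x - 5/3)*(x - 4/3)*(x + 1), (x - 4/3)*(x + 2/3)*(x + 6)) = x - 4/3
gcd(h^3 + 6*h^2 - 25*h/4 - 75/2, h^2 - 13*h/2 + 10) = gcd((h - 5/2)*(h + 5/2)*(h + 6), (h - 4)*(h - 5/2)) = h - 5/2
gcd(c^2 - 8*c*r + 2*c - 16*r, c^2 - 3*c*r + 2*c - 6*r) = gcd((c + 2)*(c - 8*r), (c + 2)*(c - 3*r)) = c + 2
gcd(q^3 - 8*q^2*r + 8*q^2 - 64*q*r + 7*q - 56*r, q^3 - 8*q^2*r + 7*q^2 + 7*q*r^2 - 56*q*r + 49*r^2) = q + 7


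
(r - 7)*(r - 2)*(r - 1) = r^3 - 10*r^2 + 23*r - 14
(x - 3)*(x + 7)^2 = x^3 + 11*x^2 + 7*x - 147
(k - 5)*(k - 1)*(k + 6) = k^3 - 31*k + 30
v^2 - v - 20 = (v - 5)*(v + 4)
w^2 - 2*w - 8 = (w - 4)*(w + 2)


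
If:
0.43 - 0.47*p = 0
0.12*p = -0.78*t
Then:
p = 0.91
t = -0.14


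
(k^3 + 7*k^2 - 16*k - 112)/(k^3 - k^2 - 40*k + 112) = (k + 4)/(k - 4)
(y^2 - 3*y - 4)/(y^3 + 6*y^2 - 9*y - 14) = (y - 4)/(y^2 + 5*y - 14)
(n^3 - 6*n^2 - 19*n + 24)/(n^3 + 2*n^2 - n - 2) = (n^2 - 5*n - 24)/(n^2 + 3*n + 2)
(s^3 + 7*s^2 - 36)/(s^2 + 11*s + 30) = (s^2 + s - 6)/(s + 5)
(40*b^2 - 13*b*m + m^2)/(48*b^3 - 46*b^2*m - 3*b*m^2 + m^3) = (5*b - m)/(6*b^2 - 5*b*m - m^2)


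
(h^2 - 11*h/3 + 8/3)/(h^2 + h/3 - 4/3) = (3*h - 8)/(3*h + 4)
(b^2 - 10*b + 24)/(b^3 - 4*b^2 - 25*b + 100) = (b - 6)/(b^2 - 25)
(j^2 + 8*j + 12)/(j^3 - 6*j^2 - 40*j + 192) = (j + 2)/(j^2 - 12*j + 32)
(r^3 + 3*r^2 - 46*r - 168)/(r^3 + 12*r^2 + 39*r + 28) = (r^2 - r - 42)/(r^2 + 8*r + 7)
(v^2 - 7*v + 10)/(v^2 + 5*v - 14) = (v - 5)/(v + 7)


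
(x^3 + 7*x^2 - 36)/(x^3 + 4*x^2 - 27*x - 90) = (x - 2)/(x - 5)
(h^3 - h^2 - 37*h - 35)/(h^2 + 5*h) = h - 6 - 7/h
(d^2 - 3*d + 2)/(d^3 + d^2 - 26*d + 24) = (d - 2)/(d^2 + 2*d - 24)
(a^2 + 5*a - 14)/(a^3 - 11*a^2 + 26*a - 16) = (a + 7)/(a^2 - 9*a + 8)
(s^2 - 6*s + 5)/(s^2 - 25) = (s - 1)/(s + 5)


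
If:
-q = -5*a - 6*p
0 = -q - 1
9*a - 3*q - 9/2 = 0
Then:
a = 1/6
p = -11/36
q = -1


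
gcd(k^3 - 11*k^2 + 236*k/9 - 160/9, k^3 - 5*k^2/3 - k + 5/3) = k - 5/3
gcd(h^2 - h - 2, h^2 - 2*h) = h - 2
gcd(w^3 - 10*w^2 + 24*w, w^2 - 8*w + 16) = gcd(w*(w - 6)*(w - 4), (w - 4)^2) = w - 4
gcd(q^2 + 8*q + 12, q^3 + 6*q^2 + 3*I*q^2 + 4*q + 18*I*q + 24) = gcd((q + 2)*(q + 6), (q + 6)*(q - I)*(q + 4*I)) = q + 6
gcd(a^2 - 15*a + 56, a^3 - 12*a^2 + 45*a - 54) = 1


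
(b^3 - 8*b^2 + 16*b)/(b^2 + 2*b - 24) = b*(b - 4)/(b + 6)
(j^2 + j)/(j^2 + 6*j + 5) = j/(j + 5)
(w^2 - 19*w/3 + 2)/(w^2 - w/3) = (w - 6)/w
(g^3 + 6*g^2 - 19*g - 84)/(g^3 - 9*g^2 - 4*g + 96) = (g + 7)/(g - 8)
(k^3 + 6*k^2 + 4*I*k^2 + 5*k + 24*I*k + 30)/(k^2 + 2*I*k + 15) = (k^2 + k*(6 - I) - 6*I)/(k - 3*I)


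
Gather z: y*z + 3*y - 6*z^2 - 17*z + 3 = 3*y - 6*z^2 + z*(y - 17) + 3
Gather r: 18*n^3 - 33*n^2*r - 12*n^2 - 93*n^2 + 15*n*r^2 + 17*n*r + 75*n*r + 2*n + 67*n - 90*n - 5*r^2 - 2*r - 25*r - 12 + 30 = 18*n^3 - 105*n^2 - 21*n + r^2*(15*n - 5) + r*(-33*n^2 + 92*n - 27) + 18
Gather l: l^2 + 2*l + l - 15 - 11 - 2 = l^2 + 3*l - 28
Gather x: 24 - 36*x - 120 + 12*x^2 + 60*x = 12*x^2 + 24*x - 96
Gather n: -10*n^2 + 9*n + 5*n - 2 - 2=-10*n^2 + 14*n - 4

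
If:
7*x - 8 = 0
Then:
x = 8/7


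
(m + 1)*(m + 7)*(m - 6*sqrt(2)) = m^3 - 6*sqrt(2)*m^2 + 8*m^2 - 48*sqrt(2)*m + 7*m - 42*sqrt(2)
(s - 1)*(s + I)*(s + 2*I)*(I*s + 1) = I*s^4 - 2*s^3 - I*s^3 + 2*s^2 + I*s^2 - 2*s - I*s + 2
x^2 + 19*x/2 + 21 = (x + 7/2)*(x + 6)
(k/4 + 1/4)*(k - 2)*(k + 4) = k^3/4 + 3*k^2/4 - 3*k/2 - 2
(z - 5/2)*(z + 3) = z^2 + z/2 - 15/2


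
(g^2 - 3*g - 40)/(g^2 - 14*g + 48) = (g + 5)/(g - 6)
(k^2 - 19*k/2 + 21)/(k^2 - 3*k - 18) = (k - 7/2)/(k + 3)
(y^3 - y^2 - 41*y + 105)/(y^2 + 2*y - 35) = y - 3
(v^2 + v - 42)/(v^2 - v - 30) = (v + 7)/(v + 5)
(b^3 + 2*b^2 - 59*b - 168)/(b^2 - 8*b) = b + 10 + 21/b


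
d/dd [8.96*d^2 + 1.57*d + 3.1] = 17.92*d + 1.57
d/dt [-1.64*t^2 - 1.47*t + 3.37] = -3.28*t - 1.47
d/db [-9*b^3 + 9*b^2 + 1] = 9*b*(2 - 3*b)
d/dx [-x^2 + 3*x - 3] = 3 - 2*x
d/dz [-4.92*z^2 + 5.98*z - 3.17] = 5.98 - 9.84*z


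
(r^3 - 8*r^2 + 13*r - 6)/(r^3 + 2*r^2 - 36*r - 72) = (r^2 - 2*r + 1)/(r^2 + 8*r + 12)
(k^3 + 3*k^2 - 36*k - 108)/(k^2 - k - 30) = (k^2 + 9*k + 18)/(k + 5)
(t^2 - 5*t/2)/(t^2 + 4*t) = (t - 5/2)/(t + 4)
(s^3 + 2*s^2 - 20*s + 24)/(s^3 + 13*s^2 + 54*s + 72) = (s^2 - 4*s + 4)/(s^2 + 7*s + 12)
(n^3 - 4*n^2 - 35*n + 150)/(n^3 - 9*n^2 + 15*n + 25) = (n + 6)/(n + 1)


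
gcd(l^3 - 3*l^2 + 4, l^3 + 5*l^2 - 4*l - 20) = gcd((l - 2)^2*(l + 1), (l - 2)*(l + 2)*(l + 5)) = l - 2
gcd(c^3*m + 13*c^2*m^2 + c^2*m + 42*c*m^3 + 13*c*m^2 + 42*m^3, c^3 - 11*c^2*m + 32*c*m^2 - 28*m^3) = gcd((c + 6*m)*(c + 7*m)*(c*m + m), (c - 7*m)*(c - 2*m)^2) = 1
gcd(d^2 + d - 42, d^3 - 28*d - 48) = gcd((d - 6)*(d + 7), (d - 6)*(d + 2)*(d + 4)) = d - 6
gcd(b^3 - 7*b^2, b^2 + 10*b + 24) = 1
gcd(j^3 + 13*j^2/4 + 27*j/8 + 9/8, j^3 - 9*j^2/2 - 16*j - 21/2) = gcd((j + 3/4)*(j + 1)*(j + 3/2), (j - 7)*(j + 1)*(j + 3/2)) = j^2 + 5*j/2 + 3/2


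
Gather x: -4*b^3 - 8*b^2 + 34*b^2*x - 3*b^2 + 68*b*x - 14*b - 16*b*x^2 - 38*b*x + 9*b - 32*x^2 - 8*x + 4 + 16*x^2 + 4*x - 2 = -4*b^3 - 11*b^2 - 5*b + x^2*(-16*b - 16) + x*(34*b^2 + 30*b - 4) + 2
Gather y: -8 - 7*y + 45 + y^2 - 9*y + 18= y^2 - 16*y + 55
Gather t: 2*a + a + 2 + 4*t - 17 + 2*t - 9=3*a + 6*t - 24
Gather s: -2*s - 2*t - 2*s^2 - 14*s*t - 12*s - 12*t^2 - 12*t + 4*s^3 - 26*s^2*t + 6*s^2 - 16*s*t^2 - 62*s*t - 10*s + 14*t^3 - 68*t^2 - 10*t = 4*s^3 + s^2*(4 - 26*t) + s*(-16*t^2 - 76*t - 24) + 14*t^3 - 80*t^2 - 24*t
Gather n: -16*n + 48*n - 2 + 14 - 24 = 32*n - 12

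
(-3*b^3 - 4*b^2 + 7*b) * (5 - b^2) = 3*b^5 + 4*b^4 - 22*b^3 - 20*b^2 + 35*b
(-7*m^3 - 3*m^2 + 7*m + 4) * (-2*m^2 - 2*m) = 14*m^5 + 20*m^4 - 8*m^3 - 22*m^2 - 8*m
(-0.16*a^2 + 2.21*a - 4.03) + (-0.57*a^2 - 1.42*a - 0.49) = -0.73*a^2 + 0.79*a - 4.52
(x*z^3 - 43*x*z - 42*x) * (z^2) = x*z^5 - 43*x*z^3 - 42*x*z^2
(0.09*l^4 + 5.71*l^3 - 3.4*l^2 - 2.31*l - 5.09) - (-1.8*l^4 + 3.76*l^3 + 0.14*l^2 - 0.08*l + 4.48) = 1.89*l^4 + 1.95*l^3 - 3.54*l^2 - 2.23*l - 9.57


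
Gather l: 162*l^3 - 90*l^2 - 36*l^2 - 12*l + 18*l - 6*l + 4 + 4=162*l^3 - 126*l^2 + 8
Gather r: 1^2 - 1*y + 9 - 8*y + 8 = 18 - 9*y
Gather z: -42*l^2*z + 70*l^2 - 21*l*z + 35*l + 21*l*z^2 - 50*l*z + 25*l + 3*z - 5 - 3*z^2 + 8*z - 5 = 70*l^2 + 60*l + z^2*(21*l - 3) + z*(-42*l^2 - 71*l + 11) - 10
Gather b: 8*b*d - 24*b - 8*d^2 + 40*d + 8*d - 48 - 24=b*(8*d - 24) - 8*d^2 + 48*d - 72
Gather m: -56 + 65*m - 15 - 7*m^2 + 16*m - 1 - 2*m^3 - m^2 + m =-2*m^3 - 8*m^2 + 82*m - 72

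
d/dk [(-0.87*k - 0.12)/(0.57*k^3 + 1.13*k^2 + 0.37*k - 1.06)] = (0.9918*k^3 + 1.1883*k^2 + 0.2712*k + 0.9666)/(0.3249*k^6 + 1.2882*k^5 + 1.6987*k^4 - 0.3722*k^3 - 2.2587*k^2 - 0.7844*k + 1.1236)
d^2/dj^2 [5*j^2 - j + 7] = 10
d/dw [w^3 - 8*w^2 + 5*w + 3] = 3*w^2 - 16*w + 5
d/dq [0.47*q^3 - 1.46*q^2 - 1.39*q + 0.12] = 1.41*q^2 - 2.92*q - 1.39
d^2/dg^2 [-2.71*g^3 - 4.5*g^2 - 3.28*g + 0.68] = -16.26*g - 9.0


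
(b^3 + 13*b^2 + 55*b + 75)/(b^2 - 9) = (b^2 + 10*b + 25)/(b - 3)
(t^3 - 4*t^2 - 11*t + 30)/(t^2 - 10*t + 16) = (t^2 - 2*t - 15)/(t - 8)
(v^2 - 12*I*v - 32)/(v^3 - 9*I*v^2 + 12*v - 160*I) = (v - 4*I)/(v^2 - I*v + 20)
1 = 1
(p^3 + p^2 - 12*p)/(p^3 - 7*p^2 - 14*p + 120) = p*(p - 3)/(p^2 - 11*p + 30)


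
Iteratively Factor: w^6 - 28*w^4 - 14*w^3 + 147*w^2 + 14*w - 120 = (w + 4)*(w^5 - 4*w^4 - 12*w^3 + 34*w^2 + 11*w - 30) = (w + 3)*(w + 4)*(w^4 - 7*w^3 + 9*w^2 + 7*w - 10) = (w - 2)*(w + 3)*(w + 4)*(w^3 - 5*w^2 - w + 5) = (w - 2)*(w - 1)*(w + 3)*(w + 4)*(w^2 - 4*w - 5) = (w - 5)*(w - 2)*(w - 1)*(w + 3)*(w + 4)*(w + 1)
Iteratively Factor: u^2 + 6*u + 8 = (u + 2)*(u + 4)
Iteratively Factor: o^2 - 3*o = (o)*(o - 3)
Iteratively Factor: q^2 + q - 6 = (q - 2)*(q + 3)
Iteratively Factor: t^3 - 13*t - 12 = (t - 4)*(t^2 + 4*t + 3) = (t - 4)*(t + 3)*(t + 1)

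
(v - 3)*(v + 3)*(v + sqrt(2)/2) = v^3 + sqrt(2)*v^2/2 - 9*v - 9*sqrt(2)/2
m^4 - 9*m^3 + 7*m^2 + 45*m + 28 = (m - 7)*(m - 4)*(m + 1)^2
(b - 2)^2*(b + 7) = b^3 + 3*b^2 - 24*b + 28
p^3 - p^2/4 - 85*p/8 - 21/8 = (p - 7/2)*(p + 1/4)*(p + 3)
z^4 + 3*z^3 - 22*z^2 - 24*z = z*(z - 4)*(z + 1)*(z + 6)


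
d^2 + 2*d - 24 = (d - 4)*(d + 6)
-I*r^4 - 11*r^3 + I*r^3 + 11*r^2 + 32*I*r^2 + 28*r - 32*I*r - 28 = (r - 7*I)*(r - 2*I)^2*(-I*r + I)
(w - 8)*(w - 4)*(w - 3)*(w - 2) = w^4 - 17*w^3 + 98*w^2 - 232*w + 192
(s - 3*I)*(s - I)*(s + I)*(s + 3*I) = s^4 + 10*s^2 + 9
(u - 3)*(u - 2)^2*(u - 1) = u^4 - 8*u^3 + 23*u^2 - 28*u + 12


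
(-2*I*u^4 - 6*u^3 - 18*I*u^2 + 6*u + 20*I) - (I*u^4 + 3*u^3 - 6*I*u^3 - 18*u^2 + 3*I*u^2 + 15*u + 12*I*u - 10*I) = -3*I*u^4 - 9*u^3 + 6*I*u^3 + 18*u^2 - 21*I*u^2 - 9*u - 12*I*u + 30*I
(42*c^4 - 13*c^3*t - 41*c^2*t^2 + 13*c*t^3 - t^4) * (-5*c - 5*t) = -210*c^5 - 145*c^4*t + 270*c^3*t^2 + 140*c^2*t^3 - 60*c*t^4 + 5*t^5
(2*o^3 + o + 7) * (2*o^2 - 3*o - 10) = 4*o^5 - 6*o^4 - 18*o^3 + 11*o^2 - 31*o - 70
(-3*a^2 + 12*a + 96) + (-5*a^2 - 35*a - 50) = -8*a^2 - 23*a + 46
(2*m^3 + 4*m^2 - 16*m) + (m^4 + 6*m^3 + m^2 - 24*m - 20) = m^4 + 8*m^3 + 5*m^2 - 40*m - 20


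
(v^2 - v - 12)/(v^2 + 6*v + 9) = (v - 4)/(v + 3)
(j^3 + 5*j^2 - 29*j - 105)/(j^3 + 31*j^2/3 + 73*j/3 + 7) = 3*(j - 5)/(3*j + 1)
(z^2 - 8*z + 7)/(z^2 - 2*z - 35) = (z - 1)/(z + 5)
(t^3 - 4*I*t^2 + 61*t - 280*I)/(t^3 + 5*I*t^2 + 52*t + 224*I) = (t - 5*I)/(t + 4*I)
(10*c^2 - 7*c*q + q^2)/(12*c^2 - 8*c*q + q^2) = (-5*c + q)/(-6*c + q)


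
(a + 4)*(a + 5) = a^2 + 9*a + 20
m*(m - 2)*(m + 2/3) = m^3 - 4*m^2/3 - 4*m/3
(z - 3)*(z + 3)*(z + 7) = z^3 + 7*z^2 - 9*z - 63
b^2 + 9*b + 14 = (b + 2)*(b + 7)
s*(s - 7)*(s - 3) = s^3 - 10*s^2 + 21*s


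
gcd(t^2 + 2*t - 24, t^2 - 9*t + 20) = t - 4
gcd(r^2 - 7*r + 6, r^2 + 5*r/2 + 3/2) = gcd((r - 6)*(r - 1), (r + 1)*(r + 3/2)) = 1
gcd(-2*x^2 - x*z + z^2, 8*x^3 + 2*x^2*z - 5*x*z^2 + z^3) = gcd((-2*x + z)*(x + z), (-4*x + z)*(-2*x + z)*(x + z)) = 2*x^2 + x*z - z^2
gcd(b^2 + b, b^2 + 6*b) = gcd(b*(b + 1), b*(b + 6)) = b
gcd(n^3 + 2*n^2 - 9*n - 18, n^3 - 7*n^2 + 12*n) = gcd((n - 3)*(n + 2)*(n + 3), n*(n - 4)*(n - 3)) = n - 3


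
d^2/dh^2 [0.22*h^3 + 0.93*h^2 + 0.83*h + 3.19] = 1.32*h + 1.86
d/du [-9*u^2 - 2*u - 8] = -18*u - 2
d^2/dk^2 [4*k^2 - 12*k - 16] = 8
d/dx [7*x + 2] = 7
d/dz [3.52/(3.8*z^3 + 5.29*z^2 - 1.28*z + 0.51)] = (-40.128*z^2 - 37.2416*z + 4.5056)/(3.8*z^3 + 5.29*z^2 - 1.28*z + 0.51)^2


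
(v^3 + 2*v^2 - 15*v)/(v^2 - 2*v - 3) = v*(v + 5)/(v + 1)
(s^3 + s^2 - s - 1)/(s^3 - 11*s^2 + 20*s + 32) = (s^2 - 1)/(s^2 - 12*s + 32)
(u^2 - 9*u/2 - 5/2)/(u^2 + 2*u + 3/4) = 2*(u - 5)/(2*u + 3)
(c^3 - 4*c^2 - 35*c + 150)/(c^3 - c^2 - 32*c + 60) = (c - 5)/(c - 2)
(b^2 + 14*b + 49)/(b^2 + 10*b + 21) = (b + 7)/(b + 3)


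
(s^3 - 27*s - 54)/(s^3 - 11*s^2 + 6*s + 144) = (s + 3)/(s - 8)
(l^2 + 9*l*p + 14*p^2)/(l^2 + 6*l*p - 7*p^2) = (-l - 2*p)/(-l + p)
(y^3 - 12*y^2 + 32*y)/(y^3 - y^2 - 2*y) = (-y^2 + 12*y - 32)/(-y^2 + y + 2)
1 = 1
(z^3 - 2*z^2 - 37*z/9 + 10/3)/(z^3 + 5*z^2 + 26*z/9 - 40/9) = (z - 3)/(z + 4)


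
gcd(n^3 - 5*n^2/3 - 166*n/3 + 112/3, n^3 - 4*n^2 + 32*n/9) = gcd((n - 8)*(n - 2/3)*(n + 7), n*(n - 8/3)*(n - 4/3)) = 1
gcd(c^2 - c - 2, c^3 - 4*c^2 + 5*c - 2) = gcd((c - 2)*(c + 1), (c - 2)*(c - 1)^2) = c - 2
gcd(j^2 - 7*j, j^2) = j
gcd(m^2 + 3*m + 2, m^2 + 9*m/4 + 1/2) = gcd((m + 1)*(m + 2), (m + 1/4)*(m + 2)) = m + 2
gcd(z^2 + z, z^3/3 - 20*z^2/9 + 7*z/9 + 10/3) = z + 1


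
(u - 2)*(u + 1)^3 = u^4 + u^3 - 3*u^2 - 5*u - 2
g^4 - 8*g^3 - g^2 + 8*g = g*(g - 8)*(g - 1)*(g + 1)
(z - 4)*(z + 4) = z^2 - 16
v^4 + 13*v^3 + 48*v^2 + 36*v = v*(v + 1)*(v + 6)^2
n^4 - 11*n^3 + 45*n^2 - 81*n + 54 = (n - 3)^3*(n - 2)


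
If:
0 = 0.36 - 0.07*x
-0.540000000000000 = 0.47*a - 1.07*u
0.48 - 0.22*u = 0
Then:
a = 3.82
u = 2.18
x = 5.14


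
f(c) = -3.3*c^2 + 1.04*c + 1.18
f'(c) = 1.04 - 6.6*c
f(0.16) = 1.26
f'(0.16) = -0.02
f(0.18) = 1.26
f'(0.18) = -0.15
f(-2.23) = -17.55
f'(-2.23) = 15.76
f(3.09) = -27.12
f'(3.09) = -19.35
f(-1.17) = -4.55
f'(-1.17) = 8.76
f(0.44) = 1.00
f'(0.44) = -1.86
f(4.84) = -71.09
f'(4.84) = -30.90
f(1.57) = -5.32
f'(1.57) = -9.32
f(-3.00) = -31.64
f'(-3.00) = 20.84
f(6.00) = -111.38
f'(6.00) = -38.56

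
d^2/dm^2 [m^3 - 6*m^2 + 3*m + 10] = 6*m - 12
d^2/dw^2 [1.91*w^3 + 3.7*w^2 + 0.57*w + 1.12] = 11.46*w + 7.4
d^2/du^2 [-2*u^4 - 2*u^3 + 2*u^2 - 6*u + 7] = -24*u^2 - 12*u + 4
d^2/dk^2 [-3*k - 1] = 0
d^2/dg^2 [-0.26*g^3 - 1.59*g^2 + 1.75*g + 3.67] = -1.56*g - 3.18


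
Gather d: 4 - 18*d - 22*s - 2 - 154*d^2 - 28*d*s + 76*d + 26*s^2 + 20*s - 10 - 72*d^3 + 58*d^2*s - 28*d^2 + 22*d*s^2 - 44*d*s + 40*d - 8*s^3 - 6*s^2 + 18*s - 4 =-72*d^3 + d^2*(58*s - 182) + d*(22*s^2 - 72*s + 98) - 8*s^3 + 20*s^2 + 16*s - 12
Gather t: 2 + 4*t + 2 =4*t + 4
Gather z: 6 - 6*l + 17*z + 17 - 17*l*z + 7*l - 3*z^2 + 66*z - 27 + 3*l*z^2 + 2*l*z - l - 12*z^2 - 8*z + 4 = z^2*(3*l - 15) + z*(75 - 15*l)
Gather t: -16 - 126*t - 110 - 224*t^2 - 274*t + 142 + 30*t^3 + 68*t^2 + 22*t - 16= 30*t^3 - 156*t^2 - 378*t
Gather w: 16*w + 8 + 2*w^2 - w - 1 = 2*w^2 + 15*w + 7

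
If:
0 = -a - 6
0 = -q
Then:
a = -6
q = 0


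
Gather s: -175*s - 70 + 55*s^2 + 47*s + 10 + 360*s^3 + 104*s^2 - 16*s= 360*s^3 + 159*s^2 - 144*s - 60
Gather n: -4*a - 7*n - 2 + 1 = -4*a - 7*n - 1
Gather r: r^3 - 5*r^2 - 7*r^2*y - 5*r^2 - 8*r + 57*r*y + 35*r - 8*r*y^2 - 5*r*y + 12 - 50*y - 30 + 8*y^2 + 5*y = r^3 + r^2*(-7*y - 10) + r*(-8*y^2 + 52*y + 27) + 8*y^2 - 45*y - 18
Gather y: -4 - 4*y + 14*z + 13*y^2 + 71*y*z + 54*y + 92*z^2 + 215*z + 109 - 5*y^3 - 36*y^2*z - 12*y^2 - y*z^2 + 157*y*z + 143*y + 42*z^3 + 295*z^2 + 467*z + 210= -5*y^3 + y^2*(1 - 36*z) + y*(-z^2 + 228*z + 193) + 42*z^3 + 387*z^2 + 696*z + 315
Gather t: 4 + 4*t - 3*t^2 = -3*t^2 + 4*t + 4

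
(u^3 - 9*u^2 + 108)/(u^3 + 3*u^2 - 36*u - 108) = (u - 6)/(u + 6)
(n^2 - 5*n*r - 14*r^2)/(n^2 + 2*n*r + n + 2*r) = (n - 7*r)/(n + 1)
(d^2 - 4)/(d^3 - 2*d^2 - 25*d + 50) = (d + 2)/(d^2 - 25)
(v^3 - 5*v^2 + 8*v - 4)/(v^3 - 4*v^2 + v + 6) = (v^2 - 3*v + 2)/(v^2 - 2*v - 3)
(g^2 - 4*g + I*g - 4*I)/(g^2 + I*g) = (g - 4)/g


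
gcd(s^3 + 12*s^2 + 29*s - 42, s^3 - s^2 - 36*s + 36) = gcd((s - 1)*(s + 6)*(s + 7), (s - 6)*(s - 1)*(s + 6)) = s^2 + 5*s - 6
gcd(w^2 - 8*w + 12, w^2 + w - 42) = w - 6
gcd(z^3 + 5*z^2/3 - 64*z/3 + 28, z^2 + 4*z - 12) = z^2 + 4*z - 12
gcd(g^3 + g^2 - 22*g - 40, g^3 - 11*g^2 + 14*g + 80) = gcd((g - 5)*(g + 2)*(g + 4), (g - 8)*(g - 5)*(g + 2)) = g^2 - 3*g - 10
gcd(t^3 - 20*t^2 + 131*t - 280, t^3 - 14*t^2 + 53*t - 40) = t^2 - 13*t + 40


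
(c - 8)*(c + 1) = c^2 - 7*c - 8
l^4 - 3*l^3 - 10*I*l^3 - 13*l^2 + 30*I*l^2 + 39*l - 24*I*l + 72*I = (l - 3)*(l - 8*I)*(l - 3*I)*(l + I)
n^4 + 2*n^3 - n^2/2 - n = n*(n + 2)*(n - sqrt(2)/2)*(n + sqrt(2)/2)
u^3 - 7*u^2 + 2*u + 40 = (u - 5)*(u - 4)*(u + 2)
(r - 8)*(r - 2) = r^2 - 10*r + 16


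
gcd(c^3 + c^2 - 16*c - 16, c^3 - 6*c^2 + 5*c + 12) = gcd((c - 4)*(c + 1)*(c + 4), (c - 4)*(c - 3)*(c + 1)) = c^2 - 3*c - 4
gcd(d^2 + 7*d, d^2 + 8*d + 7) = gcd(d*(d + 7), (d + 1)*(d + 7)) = d + 7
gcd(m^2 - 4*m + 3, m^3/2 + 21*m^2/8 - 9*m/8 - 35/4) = 1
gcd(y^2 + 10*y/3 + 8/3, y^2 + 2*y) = y + 2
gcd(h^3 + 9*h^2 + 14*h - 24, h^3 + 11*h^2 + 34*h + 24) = h^2 + 10*h + 24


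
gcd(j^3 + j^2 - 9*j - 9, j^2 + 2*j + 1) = j + 1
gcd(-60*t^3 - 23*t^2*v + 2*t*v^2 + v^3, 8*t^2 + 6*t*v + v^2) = 4*t + v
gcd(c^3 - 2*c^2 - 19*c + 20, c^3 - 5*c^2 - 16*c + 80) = c^2 - c - 20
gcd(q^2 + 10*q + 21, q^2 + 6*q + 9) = q + 3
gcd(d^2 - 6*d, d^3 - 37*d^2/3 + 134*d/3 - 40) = d - 6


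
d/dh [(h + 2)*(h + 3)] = 2*h + 5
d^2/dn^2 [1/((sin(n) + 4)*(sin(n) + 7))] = (-4*sin(n)^4 - 33*sin(n)^3 - 3*sin(n)^2 + 374*sin(n) + 186)/((sin(n) + 4)^3*(sin(n) + 7)^3)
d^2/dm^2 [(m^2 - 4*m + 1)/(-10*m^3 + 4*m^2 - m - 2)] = 2*(-100*m^6 + 1200*m^5 - 1050*m^4 + 480*m^3 - 582*m^2 + 168*m - 21)/(1000*m^9 - 1200*m^8 + 780*m^7 + 296*m^6 - 402*m^5 + 204*m^4 + 73*m^3 - 42*m^2 + 12*m + 8)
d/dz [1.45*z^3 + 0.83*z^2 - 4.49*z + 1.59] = 4.35*z^2 + 1.66*z - 4.49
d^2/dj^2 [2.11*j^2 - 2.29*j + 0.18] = 4.22000000000000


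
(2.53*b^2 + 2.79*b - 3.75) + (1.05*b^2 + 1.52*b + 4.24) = 3.58*b^2 + 4.31*b + 0.49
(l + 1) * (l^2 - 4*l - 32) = l^3 - 3*l^2 - 36*l - 32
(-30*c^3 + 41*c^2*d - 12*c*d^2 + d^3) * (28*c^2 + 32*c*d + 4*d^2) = -840*c^5 + 188*c^4*d + 856*c^3*d^2 - 192*c^2*d^3 - 16*c*d^4 + 4*d^5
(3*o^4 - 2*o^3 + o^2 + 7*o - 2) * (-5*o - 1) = -15*o^5 + 7*o^4 - 3*o^3 - 36*o^2 + 3*o + 2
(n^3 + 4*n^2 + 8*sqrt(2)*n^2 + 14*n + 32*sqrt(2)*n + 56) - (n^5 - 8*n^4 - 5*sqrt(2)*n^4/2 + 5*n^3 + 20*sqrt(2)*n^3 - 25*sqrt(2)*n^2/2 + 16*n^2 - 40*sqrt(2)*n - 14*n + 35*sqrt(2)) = -n^5 + 5*sqrt(2)*n^4/2 + 8*n^4 - 20*sqrt(2)*n^3 - 4*n^3 - 12*n^2 + 41*sqrt(2)*n^2/2 + 28*n + 72*sqrt(2)*n - 35*sqrt(2) + 56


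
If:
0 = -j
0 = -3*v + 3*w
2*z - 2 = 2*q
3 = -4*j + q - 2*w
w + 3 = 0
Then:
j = 0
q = -3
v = -3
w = -3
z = -2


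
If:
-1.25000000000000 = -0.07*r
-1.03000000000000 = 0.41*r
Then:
No Solution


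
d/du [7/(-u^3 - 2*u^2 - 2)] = 7*u*(3*u + 4)/(u^3 + 2*u^2 + 2)^2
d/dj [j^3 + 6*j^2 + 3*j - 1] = 3*j^2 + 12*j + 3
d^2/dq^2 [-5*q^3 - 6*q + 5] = -30*q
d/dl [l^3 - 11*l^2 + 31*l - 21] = 3*l^2 - 22*l + 31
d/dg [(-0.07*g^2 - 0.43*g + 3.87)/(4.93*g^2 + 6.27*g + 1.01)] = (1.681*g^2 - 38.2996*g - 24.6992)/(24.3049*g^4 + 61.8222*g^3 + 49.2715*g^2 + 12.6654*g + 1.0201)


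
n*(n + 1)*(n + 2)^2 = n^4 + 5*n^3 + 8*n^2 + 4*n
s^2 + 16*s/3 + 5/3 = (s + 1/3)*(s + 5)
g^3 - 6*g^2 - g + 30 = (g - 5)*(g - 3)*(g + 2)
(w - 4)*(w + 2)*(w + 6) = w^3 + 4*w^2 - 20*w - 48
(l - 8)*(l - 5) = l^2 - 13*l + 40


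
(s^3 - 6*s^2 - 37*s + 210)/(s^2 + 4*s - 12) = (s^2 - 12*s + 35)/(s - 2)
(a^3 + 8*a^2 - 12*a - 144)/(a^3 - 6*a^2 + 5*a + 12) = (a^2 + 12*a + 36)/(a^2 - 2*a - 3)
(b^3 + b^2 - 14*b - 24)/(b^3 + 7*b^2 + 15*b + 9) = (b^2 - 2*b - 8)/(b^2 + 4*b + 3)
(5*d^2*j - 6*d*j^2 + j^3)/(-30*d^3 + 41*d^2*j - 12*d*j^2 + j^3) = -j/(6*d - j)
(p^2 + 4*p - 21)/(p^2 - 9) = (p + 7)/(p + 3)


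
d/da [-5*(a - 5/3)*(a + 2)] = -10*a - 5/3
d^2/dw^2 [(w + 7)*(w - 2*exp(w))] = -2*w*exp(w) - 18*exp(w) + 2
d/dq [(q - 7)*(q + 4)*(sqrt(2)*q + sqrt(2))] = sqrt(2)*(3*q^2 - 4*q - 31)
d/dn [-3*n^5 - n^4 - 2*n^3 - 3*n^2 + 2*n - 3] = -15*n^4 - 4*n^3 - 6*n^2 - 6*n + 2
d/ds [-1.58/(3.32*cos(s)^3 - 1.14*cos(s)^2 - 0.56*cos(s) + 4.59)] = (-15.7368*cos(s)^2 + 3.6024*cos(s) + 0.8848)*sin(s)/(3.32*cos(s)^3 - 1.14*cos(s)^2 - 0.56*cos(s) + 4.59)^2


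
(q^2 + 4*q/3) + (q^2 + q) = 2*q^2 + 7*q/3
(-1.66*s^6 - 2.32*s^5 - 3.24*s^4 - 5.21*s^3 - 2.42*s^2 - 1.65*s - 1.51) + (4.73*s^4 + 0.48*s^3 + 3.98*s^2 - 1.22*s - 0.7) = -1.66*s^6 - 2.32*s^5 + 1.49*s^4 - 4.73*s^3 + 1.56*s^2 - 2.87*s - 2.21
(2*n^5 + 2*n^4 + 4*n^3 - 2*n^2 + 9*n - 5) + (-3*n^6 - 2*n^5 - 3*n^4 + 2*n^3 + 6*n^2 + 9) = -3*n^6 - n^4 + 6*n^3 + 4*n^2 + 9*n + 4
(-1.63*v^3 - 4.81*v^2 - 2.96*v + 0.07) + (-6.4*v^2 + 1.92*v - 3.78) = -1.63*v^3 - 11.21*v^2 - 1.04*v - 3.71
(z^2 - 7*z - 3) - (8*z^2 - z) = -7*z^2 - 6*z - 3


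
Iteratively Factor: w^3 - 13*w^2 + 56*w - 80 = (w - 4)*(w^2 - 9*w + 20) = (w - 5)*(w - 4)*(w - 4)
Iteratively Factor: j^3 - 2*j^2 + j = (j - 1)*(j^2 - j) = (j - 1)^2*(j)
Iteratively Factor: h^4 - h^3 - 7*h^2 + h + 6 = (h + 1)*(h^3 - 2*h^2 - 5*h + 6) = (h + 1)*(h + 2)*(h^2 - 4*h + 3) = (h - 1)*(h + 1)*(h + 2)*(h - 3)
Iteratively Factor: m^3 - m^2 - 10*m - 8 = (m + 2)*(m^2 - 3*m - 4) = (m + 1)*(m + 2)*(m - 4)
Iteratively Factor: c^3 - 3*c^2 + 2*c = (c - 2)*(c^2 - c) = c*(c - 2)*(c - 1)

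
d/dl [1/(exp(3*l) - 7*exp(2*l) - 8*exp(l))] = (-3*exp(2*l) + 14*exp(l) + 8)*exp(-l)/(-exp(2*l) + 7*exp(l) + 8)^2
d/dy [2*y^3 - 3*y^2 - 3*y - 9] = 6*y^2 - 6*y - 3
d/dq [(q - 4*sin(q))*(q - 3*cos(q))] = (q - 4*sin(q))*(3*sin(q) + 1) - (q - 3*cos(q))*(4*cos(q) - 1)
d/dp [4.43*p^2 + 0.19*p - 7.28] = 8.86*p + 0.19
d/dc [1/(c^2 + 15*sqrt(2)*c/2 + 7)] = 2*(-4*c - 15*sqrt(2))/(2*c^2 + 15*sqrt(2)*c + 14)^2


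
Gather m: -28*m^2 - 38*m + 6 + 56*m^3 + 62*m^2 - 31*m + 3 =56*m^3 + 34*m^2 - 69*m + 9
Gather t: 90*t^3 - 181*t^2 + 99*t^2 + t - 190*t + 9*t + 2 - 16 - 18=90*t^3 - 82*t^2 - 180*t - 32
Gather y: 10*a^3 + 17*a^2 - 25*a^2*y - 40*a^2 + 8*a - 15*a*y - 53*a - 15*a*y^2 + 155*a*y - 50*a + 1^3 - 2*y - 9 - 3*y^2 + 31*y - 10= 10*a^3 - 23*a^2 - 95*a + y^2*(-15*a - 3) + y*(-25*a^2 + 140*a + 29) - 18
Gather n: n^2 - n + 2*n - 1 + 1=n^2 + n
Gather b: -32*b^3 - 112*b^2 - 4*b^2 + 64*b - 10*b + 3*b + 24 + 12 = -32*b^3 - 116*b^2 + 57*b + 36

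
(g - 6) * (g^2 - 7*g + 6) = g^3 - 13*g^2 + 48*g - 36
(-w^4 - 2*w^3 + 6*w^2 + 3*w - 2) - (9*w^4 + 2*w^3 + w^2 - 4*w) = -10*w^4 - 4*w^3 + 5*w^2 + 7*w - 2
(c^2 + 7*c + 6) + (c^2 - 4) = 2*c^2 + 7*c + 2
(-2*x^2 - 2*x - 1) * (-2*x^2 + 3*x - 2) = 4*x^4 - 2*x^3 + x + 2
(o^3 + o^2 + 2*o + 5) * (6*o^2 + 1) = 6*o^5 + 6*o^4 + 13*o^3 + 31*o^2 + 2*o + 5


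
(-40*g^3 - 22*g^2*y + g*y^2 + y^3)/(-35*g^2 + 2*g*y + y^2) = (8*g^2 + 6*g*y + y^2)/(7*g + y)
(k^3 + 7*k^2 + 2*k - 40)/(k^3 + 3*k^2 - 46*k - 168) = (k^2 + 3*k - 10)/(k^2 - k - 42)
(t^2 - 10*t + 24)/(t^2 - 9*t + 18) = (t - 4)/(t - 3)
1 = 1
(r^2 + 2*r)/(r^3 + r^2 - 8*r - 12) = r/(r^2 - r - 6)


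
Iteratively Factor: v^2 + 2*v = (v + 2)*(v)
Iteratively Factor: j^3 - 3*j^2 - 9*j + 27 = (j - 3)*(j^2 - 9) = (j - 3)^2*(j + 3)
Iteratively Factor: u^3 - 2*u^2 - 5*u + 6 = (u - 1)*(u^2 - u - 6) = (u - 1)*(u + 2)*(u - 3)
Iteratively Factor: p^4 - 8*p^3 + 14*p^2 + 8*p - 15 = (p + 1)*(p^3 - 9*p^2 + 23*p - 15) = (p - 5)*(p + 1)*(p^2 - 4*p + 3) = (p - 5)*(p - 3)*(p + 1)*(p - 1)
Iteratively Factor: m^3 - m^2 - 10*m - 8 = (m + 2)*(m^2 - 3*m - 4) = (m + 1)*(m + 2)*(m - 4)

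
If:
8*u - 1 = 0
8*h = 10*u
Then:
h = 5/32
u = 1/8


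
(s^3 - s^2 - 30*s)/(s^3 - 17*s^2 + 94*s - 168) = s*(s + 5)/(s^2 - 11*s + 28)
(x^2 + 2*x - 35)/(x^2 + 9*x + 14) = (x - 5)/(x + 2)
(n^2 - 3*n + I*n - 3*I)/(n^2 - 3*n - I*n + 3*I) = (n + I)/(n - I)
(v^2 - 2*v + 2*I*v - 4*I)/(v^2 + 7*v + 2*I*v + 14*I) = (v - 2)/(v + 7)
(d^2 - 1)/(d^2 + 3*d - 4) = (d + 1)/(d + 4)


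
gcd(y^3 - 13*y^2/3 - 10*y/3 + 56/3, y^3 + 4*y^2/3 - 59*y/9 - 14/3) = y - 7/3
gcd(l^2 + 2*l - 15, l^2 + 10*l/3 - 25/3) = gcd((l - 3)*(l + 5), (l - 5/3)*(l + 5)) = l + 5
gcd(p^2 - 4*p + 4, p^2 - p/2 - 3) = p - 2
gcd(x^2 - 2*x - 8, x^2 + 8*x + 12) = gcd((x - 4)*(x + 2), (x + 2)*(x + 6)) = x + 2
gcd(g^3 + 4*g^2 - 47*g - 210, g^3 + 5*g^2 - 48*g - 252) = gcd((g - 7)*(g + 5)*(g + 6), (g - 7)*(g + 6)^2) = g^2 - g - 42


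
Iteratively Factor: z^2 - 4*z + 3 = (z - 3)*(z - 1)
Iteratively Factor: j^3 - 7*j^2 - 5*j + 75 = (j - 5)*(j^2 - 2*j - 15) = (j - 5)*(j + 3)*(j - 5)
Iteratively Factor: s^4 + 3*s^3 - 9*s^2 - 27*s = (s - 3)*(s^3 + 6*s^2 + 9*s) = (s - 3)*(s + 3)*(s^2 + 3*s) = (s - 3)*(s + 3)^2*(s)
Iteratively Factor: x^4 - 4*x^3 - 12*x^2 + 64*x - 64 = (x + 4)*(x^3 - 8*x^2 + 20*x - 16) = (x - 2)*(x + 4)*(x^2 - 6*x + 8) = (x - 4)*(x - 2)*(x + 4)*(x - 2)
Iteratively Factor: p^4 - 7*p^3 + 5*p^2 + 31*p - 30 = (p - 5)*(p^3 - 2*p^2 - 5*p + 6) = (p - 5)*(p - 3)*(p^2 + p - 2) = (p - 5)*(p - 3)*(p + 2)*(p - 1)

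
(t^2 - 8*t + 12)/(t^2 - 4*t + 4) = (t - 6)/(t - 2)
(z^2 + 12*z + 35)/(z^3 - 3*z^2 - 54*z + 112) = (z + 5)/(z^2 - 10*z + 16)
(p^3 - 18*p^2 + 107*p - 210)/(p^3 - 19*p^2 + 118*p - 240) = (p - 7)/(p - 8)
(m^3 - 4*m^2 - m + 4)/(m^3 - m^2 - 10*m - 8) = (m - 1)/(m + 2)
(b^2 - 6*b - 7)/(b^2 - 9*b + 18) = (b^2 - 6*b - 7)/(b^2 - 9*b + 18)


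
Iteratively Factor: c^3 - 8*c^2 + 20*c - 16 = (c - 2)*(c^2 - 6*c + 8) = (c - 4)*(c - 2)*(c - 2)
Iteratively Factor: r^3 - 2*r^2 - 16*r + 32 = (r + 4)*(r^2 - 6*r + 8) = (r - 2)*(r + 4)*(r - 4)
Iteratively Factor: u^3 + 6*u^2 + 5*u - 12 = (u + 3)*(u^2 + 3*u - 4) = (u + 3)*(u + 4)*(u - 1)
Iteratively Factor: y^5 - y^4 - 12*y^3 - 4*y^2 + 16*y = (y + 2)*(y^4 - 3*y^3 - 6*y^2 + 8*y) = (y + 2)^2*(y^3 - 5*y^2 + 4*y) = (y - 1)*(y + 2)^2*(y^2 - 4*y) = (y - 4)*(y - 1)*(y + 2)^2*(y)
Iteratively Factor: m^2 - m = (m)*(m - 1)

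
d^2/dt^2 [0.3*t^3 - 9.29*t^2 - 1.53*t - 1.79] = 1.8*t - 18.58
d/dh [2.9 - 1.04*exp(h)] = -1.04*exp(h)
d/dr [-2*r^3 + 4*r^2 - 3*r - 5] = -6*r^2 + 8*r - 3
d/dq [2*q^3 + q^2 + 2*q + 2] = 6*q^2 + 2*q + 2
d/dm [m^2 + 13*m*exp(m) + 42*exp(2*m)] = 13*m*exp(m) + 2*m + 84*exp(2*m) + 13*exp(m)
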